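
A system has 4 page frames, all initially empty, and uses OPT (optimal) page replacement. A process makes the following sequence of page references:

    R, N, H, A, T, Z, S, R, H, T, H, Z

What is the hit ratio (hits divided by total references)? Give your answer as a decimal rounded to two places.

R → miss, frames (R)
N → miss, frames (R N)
H → miss, frames (R N H)
A → miss, frames (R N H A)
T → miss, evict A, frames (R N H T)
Z → miss, evict N, frames (R H T Z)
S → miss, evict Z, frames (R H T S)
R → hit
H → hit
T → hit
H → hit
Z → miss, evict S, frames (R H T Z)
Hits: 4 of 12 references → 4/12 = 0.3333.

0.33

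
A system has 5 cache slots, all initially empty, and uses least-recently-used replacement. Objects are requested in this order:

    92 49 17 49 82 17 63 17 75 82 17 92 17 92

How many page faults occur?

92: miss, frames (92)
49: miss, frames (92 49)
17: miss, frames (92 49 17)
49: hit
82: miss, frames (92 17 49 82)
17: hit
63: miss, frames (92 49 82 17 63)
17: hit
75: miss, evict 92, frames (49 82 63 17 75)
82: hit
17: hit
92: miss, evict 49, frames (63 75 82 17 92)
17: hit
92: hit
Page faults: 7.

7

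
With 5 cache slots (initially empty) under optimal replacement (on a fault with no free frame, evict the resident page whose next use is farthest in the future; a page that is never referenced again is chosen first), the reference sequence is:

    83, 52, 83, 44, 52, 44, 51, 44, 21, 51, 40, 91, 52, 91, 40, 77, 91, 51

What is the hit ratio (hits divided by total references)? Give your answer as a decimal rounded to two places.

0.56

83 -> miss, frames [83]
52 -> miss, frames [83, 52]
83 -> hit
44 -> miss, frames [83, 52, 44]
52 -> hit
44 -> hit
51 -> miss, frames [83, 52, 44, 51]
44 -> hit
21 -> miss, frames [83, 52, 44, 51, 21]
51 -> hit
40 -> miss, evict 21, frames [83, 52, 44, 51, 40]
91 -> miss, evict 44, frames [83, 52, 51, 40, 91]
52 -> hit
91 -> hit
40 -> hit
77 -> miss, evict 40, frames [83, 52, 51, 91, 77]
91 -> hit
51 -> hit
Hits: 10 of 18 references → 10/18 = 0.5556.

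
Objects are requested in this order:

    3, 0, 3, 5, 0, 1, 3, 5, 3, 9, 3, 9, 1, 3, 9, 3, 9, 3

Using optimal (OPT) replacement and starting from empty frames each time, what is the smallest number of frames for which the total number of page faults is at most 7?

3

f=1: 18 faults
f=2: 8 faults
f=3: 5 faults
f=4: 5 faults
f=5: 5 faults
Smallest f with faults ≤ 7 is 3.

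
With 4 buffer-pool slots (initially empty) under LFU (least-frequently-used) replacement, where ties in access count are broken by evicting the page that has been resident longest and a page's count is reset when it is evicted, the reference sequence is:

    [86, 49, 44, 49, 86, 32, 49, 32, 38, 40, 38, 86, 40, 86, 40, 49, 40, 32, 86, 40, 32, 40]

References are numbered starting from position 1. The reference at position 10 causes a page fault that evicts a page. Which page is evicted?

38

pos 1: 86 -> fault, frames (86)
pos 2: 49 -> fault, frames (86 49)
pos 3: 44 -> fault, frames (86 49 44)
pos 4: 49 -> hit
pos 5: 86 -> hit
pos 6: 32 -> fault, frames (86 49 44 32)
pos 7: 49 -> hit
pos 8: 32 -> hit
pos 9: 38 -> fault, evict 44, frames (86 49 32 38)
pos 10: 40 -> fault, evict 38, frames (86 49 32 40)
At position 10, page 38 is evicted.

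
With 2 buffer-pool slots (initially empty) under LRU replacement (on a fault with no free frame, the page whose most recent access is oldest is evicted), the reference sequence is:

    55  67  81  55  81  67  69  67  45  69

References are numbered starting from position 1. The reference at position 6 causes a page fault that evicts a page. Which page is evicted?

55

pos 1: 55 -> miss, frames [55]
pos 2: 67 -> miss, frames [55, 67]
pos 3: 81 -> miss, evict 55, frames [67, 81]
pos 4: 55 -> miss, evict 67, frames [81, 55]
pos 5: 81 -> hit
pos 6: 67 -> miss, evict 55, frames [81, 67]
At position 6, page 55 is evicted.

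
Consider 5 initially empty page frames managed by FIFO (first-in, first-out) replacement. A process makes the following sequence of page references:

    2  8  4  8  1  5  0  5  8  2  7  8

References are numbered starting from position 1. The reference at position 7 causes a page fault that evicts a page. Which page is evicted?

pos 1: 2: fault, frames [2]
pos 2: 8: fault, frames [2, 8]
pos 3: 4: fault, frames [2, 8, 4]
pos 4: 8: hit
pos 5: 1: fault, frames [2, 8, 4, 1]
pos 6: 5: fault, frames [2, 8, 4, 1, 5]
pos 7: 0: fault, evict 2, frames [8, 4, 1, 5, 0]
At position 7, page 2 is evicted.

2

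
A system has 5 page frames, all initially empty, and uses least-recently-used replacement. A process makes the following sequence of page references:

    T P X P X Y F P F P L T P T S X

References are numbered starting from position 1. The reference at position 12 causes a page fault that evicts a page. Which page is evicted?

pos 1: T: fault, frames {T}
pos 2: P: fault, frames {T,P}
pos 3: X: fault, frames {T,P,X}
pos 4: P: hit
pos 5: X: hit
pos 6: Y: fault, frames {T,P,X,Y}
pos 7: F: fault, frames {T,P,X,Y,F}
pos 8: P: hit
pos 9: F: hit
pos 10: P: hit
pos 11: L: fault, evict T, frames {X,Y,F,P,L}
pos 12: T: fault, evict X, frames {Y,F,P,L,T}
At position 12, page X is evicted.

X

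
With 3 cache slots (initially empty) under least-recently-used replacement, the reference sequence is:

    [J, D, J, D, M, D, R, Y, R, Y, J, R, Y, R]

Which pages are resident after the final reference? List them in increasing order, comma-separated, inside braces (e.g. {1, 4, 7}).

J: miss, frames {J}
D: miss, frames {J,D}
J: hit
D: hit
M: miss, frames {J,D,M}
D: hit
R: miss, evict J, frames {M,D,R}
Y: miss, evict M, frames {D,R,Y}
R: hit
Y: hit
J: miss, evict D, frames {R,Y,J}
R: hit
Y: hit
R: hit

{J, R, Y}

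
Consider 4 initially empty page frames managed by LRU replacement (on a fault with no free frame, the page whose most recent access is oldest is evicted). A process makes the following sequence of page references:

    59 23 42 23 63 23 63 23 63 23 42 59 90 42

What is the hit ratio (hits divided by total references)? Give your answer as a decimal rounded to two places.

59 -> fault, frames [59]
23 -> fault, frames [59, 23]
42 -> fault, frames [59, 23, 42]
23 -> hit
63 -> fault, frames [59, 42, 23, 63]
23 -> hit
63 -> hit
23 -> hit
63 -> hit
23 -> hit
42 -> hit
59 -> hit
90 -> fault, evict 63, frames [23, 42, 59, 90]
42 -> hit
Hits: 9 of 14 references → 9/14 = 0.6429.

0.64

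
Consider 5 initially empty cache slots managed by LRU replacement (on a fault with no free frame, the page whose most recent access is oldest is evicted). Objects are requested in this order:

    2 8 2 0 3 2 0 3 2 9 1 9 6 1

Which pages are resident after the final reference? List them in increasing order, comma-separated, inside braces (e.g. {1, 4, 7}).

{1, 2, 3, 6, 9}

2 -> miss, frames {2}
8 -> miss, frames {2,8}
2 -> hit
0 -> miss, frames {8,2,0}
3 -> miss, frames {8,2,0,3}
2 -> hit
0 -> hit
3 -> hit
2 -> hit
9 -> miss, frames {8,0,3,2,9}
1 -> miss, evict 8, frames {0,3,2,9,1}
9 -> hit
6 -> miss, evict 0, frames {3,2,1,9,6}
1 -> hit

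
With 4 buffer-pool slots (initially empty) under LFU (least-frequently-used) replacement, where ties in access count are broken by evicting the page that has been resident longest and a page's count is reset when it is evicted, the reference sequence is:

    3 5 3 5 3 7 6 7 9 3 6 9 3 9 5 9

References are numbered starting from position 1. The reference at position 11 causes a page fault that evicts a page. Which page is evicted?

9

pos 1: 3 → fault, frames [3]
pos 2: 5 → fault, frames [3, 5]
pos 3: 3 → hit
pos 4: 5 → hit
pos 5: 3 → hit
pos 6: 7 → fault, frames [3, 5, 7]
pos 7: 6 → fault, frames [3, 5, 7, 6]
pos 8: 7 → hit
pos 9: 9 → fault, evict 6, frames [3, 5, 7, 9]
pos 10: 3 → hit
pos 11: 6 → fault, evict 9, frames [3, 5, 7, 6]
At position 11, page 9 is evicted.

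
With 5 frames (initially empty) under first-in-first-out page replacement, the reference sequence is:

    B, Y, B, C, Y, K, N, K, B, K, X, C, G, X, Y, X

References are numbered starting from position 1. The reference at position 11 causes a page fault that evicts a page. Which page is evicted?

B

pos 1: B → miss, frames [B]
pos 2: Y → miss, frames [B, Y]
pos 3: B → hit
pos 4: C → miss, frames [B, Y, C]
pos 5: Y → hit
pos 6: K → miss, frames [B, Y, C, K]
pos 7: N → miss, frames [B, Y, C, K, N]
pos 8: K → hit
pos 9: B → hit
pos 10: K → hit
pos 11: X → miss, evict B, frames [Y, C, K, N, X]
At position 11, page B is evicted.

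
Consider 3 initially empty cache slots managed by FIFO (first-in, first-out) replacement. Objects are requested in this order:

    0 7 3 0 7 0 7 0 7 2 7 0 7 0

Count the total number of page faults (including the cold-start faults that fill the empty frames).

6

0: miss, frames [0]
7: miss, frames [0, 7]
3: miss, frames [0, 7, 3]
0: hit
7: hit
0: hit
7: hit
0: hit
7: hit
2: miss, evict 0, frames [7, 3, 2]
7: hit
0: miss, evict 7, frames [3, 2, 0]
7: miss, evict 3, frames [2, 0, 7]
0: hit
Page faults: 6.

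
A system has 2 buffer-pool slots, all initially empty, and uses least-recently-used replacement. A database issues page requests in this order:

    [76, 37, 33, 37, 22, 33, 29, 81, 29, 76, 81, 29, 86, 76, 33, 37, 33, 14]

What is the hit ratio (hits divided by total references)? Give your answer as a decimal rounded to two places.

0.17

76 → miss, frames (76)
37 → miss, frames (76 37)
33 → miss, evict 76, frames (37 33)
37 → hit
22 → miss, evict 33, frames (37 22)
33 → miss, evict 37, frames (22 33)
29 → miss, evict 22, frames (33 29)
81 → miss, evict 33, frames (29 81)
29 → hit
76 → miss, evict 81, frames (29 76)
81 → miss, evict 29, frames (76 81)
29 → miss, evict 76, frames (81 29)
86 → miss, evict 81, frames (29 86)
76 → miss, evict 29, frames (86 76)
33 → miss, evict 86, frames (76 33)
37 → miss, evict 76, frames (33 37)
33 → hit
14 → miss, evict 37, frames (33 14)
Hits: 3 of 18 references → 3/18 = 0.1667.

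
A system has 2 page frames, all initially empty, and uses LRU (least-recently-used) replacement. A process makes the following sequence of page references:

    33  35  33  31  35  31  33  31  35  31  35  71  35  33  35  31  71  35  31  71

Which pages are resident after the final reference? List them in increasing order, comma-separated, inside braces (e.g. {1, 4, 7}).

{31, 71}

33: fault, frames {33}
35: fault, frames {33,35}
33: hit
31: fault, evict 35, frames {33,31}
35: fault, evict 33, frames {31,35}
31: hit
33: fault, evict 35, frames {31,33}
31: hit
35: fault, evict 33, frames {31,35}
31: hit
35: hit
71: fault, evict 31, frames {35,71}
35: hit
33: fault, evict 71, frames {35,33}
35: hit
31: fault, evict 33, frames {35,31}
71: fault, evict 35, frames {31,71}
35: fault, evict 31, frames {71,35}
31: fault, evict 71, frames {35,31}
71: fault, evict 35, frames {31,71}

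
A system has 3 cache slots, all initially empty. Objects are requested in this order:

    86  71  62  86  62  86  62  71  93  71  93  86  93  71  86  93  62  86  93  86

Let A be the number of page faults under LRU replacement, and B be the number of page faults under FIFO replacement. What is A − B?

-3

Under LRU: F F F . . . . . F . . F . . . . F . . . → 6 faults.
Under FIFO: F F F . . . . . F . . F . F . . F . F F → 9 faults.
A − B = 6 − 9 = -3.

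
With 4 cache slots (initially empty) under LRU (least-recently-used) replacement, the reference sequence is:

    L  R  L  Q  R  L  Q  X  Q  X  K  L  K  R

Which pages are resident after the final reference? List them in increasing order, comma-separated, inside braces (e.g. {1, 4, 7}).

L: fault, frames [L]
R: fault, frames [L, R]
L: hit
Q: fault, frames [R, L, Q]
R: hit
L: hit
Q: hit
X: fault, frames [R, L, Q, X]
Q: hit
X: hit
K: fault, evict R, frames [L, Q, X, K]
L: hit
K: hit
R: fault, evict Q, frames [X, L, K, R]

{K, L, R, X}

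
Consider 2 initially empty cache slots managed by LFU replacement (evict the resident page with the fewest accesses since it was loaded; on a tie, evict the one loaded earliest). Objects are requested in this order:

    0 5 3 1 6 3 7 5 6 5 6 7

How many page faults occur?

10

0 → fault, frames (0)
5 → fault, frames (0 5)
3 → fault, evict 0, frames (5 3)
1 → fault, evict 5, frames (3 1)
6 → fault, evict 3, frames (1 6)
3 → fault, evict 1, frames (6 3)
7 → fault, evict 6, frames (3 7)
5 → fault, evict 3, frames (7 5)
6 → fault, evict 7, frames (5 6)
5 → hit
6 → hit
7 → fault, evict 5, frames (6 7)
Page faults: 10.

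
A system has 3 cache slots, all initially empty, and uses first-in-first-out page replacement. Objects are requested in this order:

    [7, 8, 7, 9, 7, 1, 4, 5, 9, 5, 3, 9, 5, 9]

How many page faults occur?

7 -> miss, frames (7)
8 -> miss, frames (7 8)
7 -> hit
9 -> miss, frames (7 8 9)
7 -> hit
1 -> miss, evict 7, frames (8 9 1)
4 -> miss, evict 8, frames (9 1 4)
5 -> miss, evict 9, frames (1 4 5)
9 -> miss, evict 1, frames (4 5 9)
5 -> hit
3 -> miss, evict 4, frames (5 9 3)
9 -> hit
5 -> hit
9 -> hit
Page faults: 8.

8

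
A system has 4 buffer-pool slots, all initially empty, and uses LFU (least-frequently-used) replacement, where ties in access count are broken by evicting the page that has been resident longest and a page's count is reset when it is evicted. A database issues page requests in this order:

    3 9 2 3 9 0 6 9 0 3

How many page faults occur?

5

3 → fault, frames [3]
9 → fault, frames [3, 9]
2 → fault, frames [3, 9, 2]
3 → hit
9 → hit
0 → fault, frames [3, 9, 2, 0]
6 → fault, evict 2, frames [3, 9, 0, 6]
9 → hit
0 → hit
3 → hit
Page faults: 5.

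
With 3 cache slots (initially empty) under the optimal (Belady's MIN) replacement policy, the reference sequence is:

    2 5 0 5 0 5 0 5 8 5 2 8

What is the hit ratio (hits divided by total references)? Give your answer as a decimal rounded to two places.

0.67

2: fault, frames (2)
5: fault, frames (2 5)
0: fault, frames (2 5 0)
5: hit
0: hit
5: hit
0: hit
5: hit
8: fault, evict 0, frames (2 5 8)
5: hit
2: hit
8: hit
Hits: 8 of 12 references → 8/12 = 0.6667.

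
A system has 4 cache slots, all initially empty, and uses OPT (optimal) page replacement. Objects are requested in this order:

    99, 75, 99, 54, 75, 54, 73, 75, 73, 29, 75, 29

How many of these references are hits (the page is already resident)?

99: fault, frames {99}
75: fault, frames {99,75}
99: hit
54: fault, frames {99,75,54}
75: hit
54: hit
73: fault, frames {99,75,54,73}
75: hit
73: hit
29: fault, evict 73, frames {99,75,54,29}
75: hit
29: hit
Hits: 7.

7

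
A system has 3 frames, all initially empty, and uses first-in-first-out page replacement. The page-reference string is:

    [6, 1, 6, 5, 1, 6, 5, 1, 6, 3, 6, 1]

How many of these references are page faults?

6

6 → fault, frames (6)
1 → fault, frames (6 1)
6 → hit
5 → fault, frames (6 1 5)
1 → hit
6 → hit
5 → hit
1 → hit
6 → hit
3 → fault, evict 6, frames (1 5 3)
6 → fault, evict 1, frames (5 3 6)
1 → fault, evict 5, frames (3 6 1)
Page faults: 6.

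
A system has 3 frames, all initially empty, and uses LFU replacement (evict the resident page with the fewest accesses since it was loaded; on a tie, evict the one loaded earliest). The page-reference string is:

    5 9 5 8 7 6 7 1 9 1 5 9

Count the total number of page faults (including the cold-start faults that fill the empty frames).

5 -> fault, frames [5]
9 -> fault, frames [5, 9]
5 -> hit
8 -> fault, frames [5, 9, 8]
7 -> fault, evict 9, frames [5, 8, 7]
6 -> fault, evict 8, frames [5, 7, 6]
7 -> hit
1 -> fault, evict 6, frames [5, 7, 1]
9 -> fault, evict 1, frames [5, 7, 9]
1 -> fault, evict 9, frames [5, 7, 1]
5 -> hit
9 -> fault, evict 1, frames [5, 7, 9]
Page faults: 9.

9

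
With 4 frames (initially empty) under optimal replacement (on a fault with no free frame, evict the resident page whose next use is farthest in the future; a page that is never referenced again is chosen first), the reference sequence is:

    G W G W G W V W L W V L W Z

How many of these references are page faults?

G → fault, frames (G)
W → fault, frames (G W)
G → hit
W → hit
G → hit
W → hit
V → fault, frames (G W V)
W → hit
L → fault, frames (G W V L)
W → hit
V → hit
L → hit
W → hit
Z → fault, evict L, frames (G W V Z)
Page faults: 5.

5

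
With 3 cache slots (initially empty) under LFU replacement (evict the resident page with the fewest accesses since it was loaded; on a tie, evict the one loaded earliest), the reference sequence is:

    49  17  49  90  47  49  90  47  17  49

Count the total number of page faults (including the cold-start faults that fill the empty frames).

5

49 → miss, frames {49}
17 → miss, frames {49,17}
49 → hit
90 → miss, frames {49,17,90}
47 → miss, evict 17, frames {49,90,47}
49 → hit
90 → hit
47 → hit
17 → miss, evict 90, frames {49,47,17}
49 → hit
Page faults: 5.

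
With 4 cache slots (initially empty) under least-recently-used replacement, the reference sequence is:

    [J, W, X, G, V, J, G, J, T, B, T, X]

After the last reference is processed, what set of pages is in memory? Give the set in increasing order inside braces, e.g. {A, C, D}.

J: fault, frames {J}
W: fault, frames {J,W}
X: fault, frames {J,W,X}
G: fault, frames {J,W,X,G}
V: fault, evict J, frames {W,X,G,V}
J: fault, evict W, frames {X,G,V,J}
G: hit
J: hit
T: fault, evict X, frames {V,G,J,T}
B: fault, evict V, frames {G,J,T,B}
T: hit
X: fault, evict G, frames {J,B,T,X}

{B, J, T, X}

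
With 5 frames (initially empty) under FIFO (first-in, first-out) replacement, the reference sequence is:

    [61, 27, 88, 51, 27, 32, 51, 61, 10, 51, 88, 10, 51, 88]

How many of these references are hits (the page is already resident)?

61: miss, frames {61}
27: miss, frames {61,27}
88: miss, frames {61,27,88}
51: miss, frames {61,27,88,51}
27: hit
32: miss, frames {61,27,88,51,32}
51: hit
61: hit
10: miss, evict 61, frames {27,88,51,32,10}
51: hit
88: hit
10: hit
51: hit
88: hit
Hits: 8.

8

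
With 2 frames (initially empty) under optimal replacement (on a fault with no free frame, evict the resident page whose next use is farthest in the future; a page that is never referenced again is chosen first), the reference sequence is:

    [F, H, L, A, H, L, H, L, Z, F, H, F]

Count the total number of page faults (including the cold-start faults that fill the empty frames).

F: fault, frames {F}
H: fault, frames {F,H}
L: fault, evict F, frames {H,L}
A: fault, evict L, frames {H,A}
H: hit
L: fault, evict A, frames {H,L}
H: hit
L: hit
Z: fault, evict L, frames {H,Z}
F: fault, evict Z, frames {H,F}
H: hit
F: hit
Page faults: 7.

7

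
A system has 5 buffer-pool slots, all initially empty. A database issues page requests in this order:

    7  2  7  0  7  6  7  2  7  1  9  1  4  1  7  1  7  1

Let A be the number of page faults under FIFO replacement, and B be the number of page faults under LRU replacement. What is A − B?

1

Under FIFO: F F . F . F . . . F F . F . F . . . → 8 faults.
Under LRU: F F . F . F . . . F F . F . . . . . → 7 faults.
A − B = 8 − 7 = 1.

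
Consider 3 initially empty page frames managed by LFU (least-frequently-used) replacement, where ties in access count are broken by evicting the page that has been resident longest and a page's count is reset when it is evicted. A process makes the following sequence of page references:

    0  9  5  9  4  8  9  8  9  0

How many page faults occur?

6

0 → fault, frames (0)
9 → fault, frames (0 9)
5 → fault, frames (0 9 5)
9 → hit
4 → fault, evict 0, frames (9 5 4)
8 → fault, evict 5, frames (9 4 8)
9 → hit
8 → hit
9 → hit
0 → fault, evict 4, frames (9 8 0)
Page faults: 6.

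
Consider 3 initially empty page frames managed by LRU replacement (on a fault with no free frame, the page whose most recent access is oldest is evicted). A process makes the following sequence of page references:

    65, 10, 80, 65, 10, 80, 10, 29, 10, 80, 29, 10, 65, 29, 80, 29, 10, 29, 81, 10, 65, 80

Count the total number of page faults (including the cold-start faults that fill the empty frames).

65: fault, frames (65)
10: fault, frames (65 10)
80: fault, frames (65 10 80)
65: hit
10: hit
80: hit
10: hit
29: fault, evict 65, frames (80 10 29)
10: hit
80: hit
29: hit
10: hit
65: fault, evict 80, frames (29 10 65)
29: hit
80: fault, evict 10, frames (65 29 80)
29: hit
10: fault, evict 65, frames (80 29 10)
29: hit
81: fault, evict 80, frames (10 29 81)
10: hit
65: fault, evict 29, frames (81 10 65)
80: fault, evict 81, frames (10 65 80)
Page faults: 10.

10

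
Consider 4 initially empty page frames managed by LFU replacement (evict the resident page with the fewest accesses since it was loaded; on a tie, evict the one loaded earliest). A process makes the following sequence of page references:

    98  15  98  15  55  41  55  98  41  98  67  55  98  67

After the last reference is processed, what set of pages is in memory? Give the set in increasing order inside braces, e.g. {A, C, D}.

98: fault, frames [98]
15: fault, frames [98, 15]
98: hit
15: hit
55: fault, frames [98, 15, 55]
41: fault, frames [98, 15, 55, 41]
55: hit
98: hit
41: hit
98: hit
67: fault, evict 15, frames [98, 55, 41, 67]
55: hit
98: hit
67: hit

{41, 55, 67, 98}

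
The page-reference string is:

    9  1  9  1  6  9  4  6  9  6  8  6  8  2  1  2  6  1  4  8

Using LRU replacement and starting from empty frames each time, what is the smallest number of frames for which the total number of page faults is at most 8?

f=1: 20 faults
f=2: 14 faults
f=3: 10 faults
f=4: 9 faults
f=5: 8 faults
f=6: 6 faults
Smallest f with faults ≤ 8 is 5.

5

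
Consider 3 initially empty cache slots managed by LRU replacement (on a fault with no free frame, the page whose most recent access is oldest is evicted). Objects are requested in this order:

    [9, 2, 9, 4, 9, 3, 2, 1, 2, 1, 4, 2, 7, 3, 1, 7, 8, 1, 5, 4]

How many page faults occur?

9: fault, frames (9)
2: fault, frames (9 2)
9: hit
4: fault, frames (2 9 4)
9: hit
3: fault, evict 2, frames (4 9 3)
2: fault, evict 4, frames (9 3 2)
1: fault, evict 9, frames (3 2 1)
2: hit
1: hit
4: fault, evict 3, frames (2 1 4)
2: hit
7: fault, evict 1, frames (4 2 7)
3: fault, evict 4, frames (2 7 3)
1: fault, evict 2, frames (7 3 1)
7: hit
8: fault, evict 3, frames (1 7 8)
1: hit
5: fault, evict 7, frames (8 1 5)
4: fault, evict 8, frames (1 5 4)
Page faults: 13.

13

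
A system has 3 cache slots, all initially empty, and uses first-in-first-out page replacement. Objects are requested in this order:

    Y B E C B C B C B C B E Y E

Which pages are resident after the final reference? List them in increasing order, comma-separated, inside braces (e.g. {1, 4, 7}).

{C, E, Y}

Y → miss, frames {Y}
B → miss, frames {Y,B}
E → miss, frames {Y,B,E}
C → miss, evict Y, frames {B,E,C}
B → hit
C → hit
B → hit
C → hit
B → hit
C → hit
B → hit
E → hit
Y → miss, evict B, frames {E,C,Y}
E → hit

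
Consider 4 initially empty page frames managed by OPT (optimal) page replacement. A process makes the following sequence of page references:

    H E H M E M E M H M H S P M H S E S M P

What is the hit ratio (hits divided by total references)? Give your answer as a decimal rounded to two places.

H → fault, frames [H]
E → fault, frames [H, E]
H → hit
M → fault, frames [H, E, M]
E → hit
M → hit
E → hit
M → hit
H → hit
M → hit
H → hit
S → fault, frames [H, E, M, S]
P → fault, evict E, frames [H, M, S, P]
M → hit
H → hit
S → hit
E → fault, evict H, frames [M, S, P, E]
S → hit
M → hit
P → hit
Hits: 14 of 20 references → 14/20 = 0.7000.

0.70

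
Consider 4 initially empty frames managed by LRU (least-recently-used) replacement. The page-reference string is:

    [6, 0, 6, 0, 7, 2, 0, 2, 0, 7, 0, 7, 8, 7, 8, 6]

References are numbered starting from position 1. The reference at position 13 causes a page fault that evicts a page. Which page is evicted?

6

pos 1: 6 → miss, frames {6}
pos 2: 0 → miss, frames {6,0}
pos 3: 6 → hit
pos 4: 0 → hit
pos 5: 7 → miss, frames {6,0,7}
pos 6: 2 → miss, frames {6,0,7,2}
pos 7: 0 → hit
pos 8: 2 → hit
pos 9: 0 → hit
pos 10: 7 → hit
pos 11: 0 → hit
pos 12: 7 → hit
pos 13: 8 → miss, evict 6, frames {2,0,7,8}
At position 13, page 6 is evicted.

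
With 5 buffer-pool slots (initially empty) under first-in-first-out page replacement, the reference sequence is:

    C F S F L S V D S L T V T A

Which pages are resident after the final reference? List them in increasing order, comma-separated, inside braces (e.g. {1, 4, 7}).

{A, D, L, T, V}

C -> miss, frames {C}
F -> miss, frames {C,F}
S -> miss, frames {C,F,S}
F -> hit
L -> miss, frames {C,F,S,L}
S -> hit
V -> miss, frames {C,F,S,L,V}
D -> miss, evict C, frames {F,S,L,V,D}
S -> hit
L -> hit
T -> miss, evict F, frames {S,L,V,D,T}
V -> hit
T -> hit
A -> miss, evict S, frames {L,V,D,T,A}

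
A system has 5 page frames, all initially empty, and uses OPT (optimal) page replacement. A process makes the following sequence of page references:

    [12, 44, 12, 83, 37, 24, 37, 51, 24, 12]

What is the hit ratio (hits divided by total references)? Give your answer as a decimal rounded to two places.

0.40

12 → fault, frames {12}
44 → fault, frames {12,44}
12 → hit
83 → fault, frames {12,44,83}
37 → fault, frames {12,44,83,37}
24 → fault, frames {12,44,83,37,24}
37 → hit
51 → fault, evict 37, frames {12,44,83,24,51}
24 → hit
12 → hit
Hits: 4 of 10 references → 4/10 = 0.4000.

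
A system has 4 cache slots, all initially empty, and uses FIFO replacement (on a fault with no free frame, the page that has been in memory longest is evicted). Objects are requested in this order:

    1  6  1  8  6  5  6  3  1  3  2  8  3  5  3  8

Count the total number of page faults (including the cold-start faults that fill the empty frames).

10

1 -> miss, frames (1)
6 -> miss, frames (1 6)
1 -> hit
8 -> miss, frames (1 6 8)
6 -> hit
5 -> miss, frames (1 6 8 5)
6 -> hit
3 -> miss, evict 1, frames (6 8 5 3)
1 -> miss, evict 6, frames (8 5 3 1)
3 -> hit
2 -> miss, evict 8, frames (5 3 1 2)
8 -> miss, evict 5, frames (3 1 2 8)
3 -> hit
5 -> miss, evict 3, frames (1 2 8 5)
3 -> miss, evict 1, frames (2 8 5 3)
8 -> hit
Page faults: 10.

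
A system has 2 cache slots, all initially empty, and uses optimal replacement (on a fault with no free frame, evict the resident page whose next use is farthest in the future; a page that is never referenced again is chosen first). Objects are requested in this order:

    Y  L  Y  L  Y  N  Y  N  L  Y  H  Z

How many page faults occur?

6

Y → fault, frames [Y]
L → fault, frames [Y, L]
Y → hit
L → hit
Y → hit
N → fault, evict L, frames [Y, N]
Y → hit
N → hit
L → fault, evict N, frames [Y, L]
Y → hit
H → fault, evict L, frames [Y, H]
Z → fault, evict H, frames [Y, Z]
Page faults: 6.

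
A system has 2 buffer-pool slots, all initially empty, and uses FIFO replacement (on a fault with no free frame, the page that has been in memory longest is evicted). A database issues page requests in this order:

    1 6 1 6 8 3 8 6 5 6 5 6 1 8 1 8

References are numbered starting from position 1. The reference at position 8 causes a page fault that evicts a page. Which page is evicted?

pos 1: 1 → miss, frames [1]
pos 2: 6 → miss, frames [1, 6]
pos 3: 1 → hit
pos 4: 6 → hit
pos 5: 8 → miss, evict 1, frames [6, 8]
pos 6: 3 → miss, evict 6, frames [8, 3]
pos 7: 8 → hit
pos 8: 6 → miss, evict 8, frames [3, 6]
At position 8, page 8 is evicted.

8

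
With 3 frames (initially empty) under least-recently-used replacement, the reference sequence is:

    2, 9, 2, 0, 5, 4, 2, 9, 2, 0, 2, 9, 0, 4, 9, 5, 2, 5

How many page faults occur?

11

2 → miss, frames [2]
9 → miss, frames [2, 9]
2 → hit
0 → miss, frames [9, 2, 0]
5 → miss, evict 9, frames [2, 0, 5]
4 → miss, evict 2, frames [0, 5, 4]
2 → miss, evict 0, frames [5, 4, 2]
9 → miss, evict 5, frames [4, 2, 9]
2 → hit
0 → miss, evict 4, frames [9, 2, 0]
2 → hit
9 → hit
0 → hit
4 → miss, evict 2, frames [9, 0, 4]
9 → hit
5 → miss, evict 0, frames [4, 9, 5]
2 → miss, evict 4, frames [9, 5, 2]
5 → hit
Page faults: 11.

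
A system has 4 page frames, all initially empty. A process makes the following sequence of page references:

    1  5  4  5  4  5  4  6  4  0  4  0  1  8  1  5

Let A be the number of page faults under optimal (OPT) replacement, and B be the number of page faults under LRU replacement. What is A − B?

-2

Under OPT: F F F . . . . F . F . . . F . . → 6 faults.
Under LRU: F F F . . . . F . F . . F F . F → 8 faults.
A − B = 6 − 8 = -2.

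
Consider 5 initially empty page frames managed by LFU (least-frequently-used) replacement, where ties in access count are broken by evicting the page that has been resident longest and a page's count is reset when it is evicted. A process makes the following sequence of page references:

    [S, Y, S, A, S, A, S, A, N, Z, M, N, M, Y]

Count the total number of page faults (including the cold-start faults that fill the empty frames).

S → fault, frames [S]
Y → fault, frames [S, Y]
S → hit
A → fault, frames [S, Y, A]
S → hit
A → hit
S → hit
A → hit
N → fault, frames [S, Y, A, N]
Z → fault, frames [S, Y, A, N, Z]
M → fault, evict Y, frames [S, A, N, Z, M]
N → hit
M → hit
Y → fault, evict Z, frames [S, A, N, M, Y]
Page faults: 7.

7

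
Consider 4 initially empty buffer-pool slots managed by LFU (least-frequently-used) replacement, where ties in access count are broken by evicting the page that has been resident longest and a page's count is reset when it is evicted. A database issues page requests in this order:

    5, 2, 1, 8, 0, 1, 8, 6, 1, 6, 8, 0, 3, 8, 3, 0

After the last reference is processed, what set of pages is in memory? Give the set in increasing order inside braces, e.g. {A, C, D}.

{0, 1, 3, 8}

5: miss, frames [5]
2: miss, frames [5, 2]
1: miss, frames [5, 2, 1]
8: miss, frames [5, 2, 1, 8]
0: miss, evict 5, frames [2, 1, 8, 0]
1: hit
8: hit
6: miss, evict 2, frames [1, 8, 0, 6]
1: hit
6: hit
8: hit
0: hit
3: miss, evict 0, frames [1, 8, 6, 3]
8: hit
3: hit
0: miss, evict 6, frames [1, 8, 3, 0]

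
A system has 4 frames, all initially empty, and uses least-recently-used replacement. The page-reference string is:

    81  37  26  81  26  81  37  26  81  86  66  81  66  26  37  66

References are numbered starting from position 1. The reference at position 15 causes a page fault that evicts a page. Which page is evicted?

pos 1: 81 → fault, frames {81}
pos 2: 37 → fault, frames {81,37}
pos 3: 26 → fault, frames {81,37,26}
pos 4: 81 → hit
pos 5: 26 → hit
pos 6: 81 → hit
pos 7: 37 → hit
pos 8: 26 → hit
pos 9: 81 → hit
pos 10: 86 → fault, frames {37,26,81,86}
pos 11: 66 → fault, evict 37, frames {26,81,86,66}
pos 12: 81 → hit
pos 13: 66 → hit
pos 14: 26 → hit
pos 15: 37 → fault, evict 86, frames {81,66,26,37}
At position 15, page 86 is evicted.

86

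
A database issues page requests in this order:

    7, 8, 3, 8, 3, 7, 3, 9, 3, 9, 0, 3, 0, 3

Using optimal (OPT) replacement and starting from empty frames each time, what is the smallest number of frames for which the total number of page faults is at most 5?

3

f=1: 14 faults
f=2: 6 faults
f=3: 5 faults
f=4: 5 faults
f=5: 5 faults
Smallest f with faults ≤ 5 is 3.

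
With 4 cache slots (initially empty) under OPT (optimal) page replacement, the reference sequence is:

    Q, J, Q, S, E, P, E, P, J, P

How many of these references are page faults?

5

Q -> fault, frames (Q)
J -> fault, frames (Q J)
Q -> hit
S -> fault, frames (Q J S)
E -> fault, frames (Q J S E)
P -> fault, evict S, frames (Q J E P)
E -> hit
P -> hit
J -> hit
P -> hit
Page faults: 5.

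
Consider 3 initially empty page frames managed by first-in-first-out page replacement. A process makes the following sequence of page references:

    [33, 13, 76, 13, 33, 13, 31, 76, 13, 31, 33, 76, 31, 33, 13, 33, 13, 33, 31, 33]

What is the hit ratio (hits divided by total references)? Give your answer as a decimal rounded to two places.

33 -> fault, frames [33]
13 -> fault, frames [33, 13]
76 -> fault, frames [33, 13, 76]
13 -> hit
33 -> hit
13 -> hit
31 -> fault, evict 33, frames [13, 76, 31]
76 -> hit
13 -> hit
31 -> hit
33 -> fault, evict 13, frames [76, 31, 33]
76 -> hit
31 -> hit
33 -> hit
13 -> fault, evict 76, frames [31, 33, 13]
33 -> hit
13 -> hit
33 -> hit
31 -> hit
33 -> hit
Hits: 14 of 20 references → 14/20 = 0.7000.

0.70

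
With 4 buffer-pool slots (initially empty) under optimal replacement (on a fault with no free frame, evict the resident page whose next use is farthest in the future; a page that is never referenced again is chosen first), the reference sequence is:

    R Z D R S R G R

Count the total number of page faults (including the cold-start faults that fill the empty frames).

5

R -> fault, frames {R}
Z -> fault, frames {R,Z}
D -> fault, frames {R,Z,D}
R -> hit
S -> fault, frames {R,Z,D,S}
R -> hit
G -> fault, evict S, frames {R,Z,D,G}
R -> hit
Page faults: 5.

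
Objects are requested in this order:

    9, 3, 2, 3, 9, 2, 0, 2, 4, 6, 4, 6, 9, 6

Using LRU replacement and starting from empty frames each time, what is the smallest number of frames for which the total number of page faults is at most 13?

f=1: 14 faults
f=2: 9 faults
f=3: 7 faults
f=4: 7 faults
f=5: 6 faults
f=6: 6 faults
Smallest f with faults ≤ 13 is 2.

2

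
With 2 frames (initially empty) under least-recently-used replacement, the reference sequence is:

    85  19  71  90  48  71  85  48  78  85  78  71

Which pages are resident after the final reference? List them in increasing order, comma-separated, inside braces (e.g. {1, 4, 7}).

{71, 78}

85 -> fault, frames (85)
19 -> fault, frames (85 19)
71 -> fault, evict 85, frames (19 71)
90 -> fault, evict 19, frames (71 90)
48 -> fault, evict 71, frames (90 48)
71 -> fault, evict 90, frames (48 71)
85 -> fault, evict 48, frames (71 85)
48 -> fault, evict 71, frames (85 48)
78 -> fault, evict 85, frames (48 78)
85 -> fault, evict 48, frames (78 85)
78 -> hit
71 -> fault, evict 85, frames (78 71)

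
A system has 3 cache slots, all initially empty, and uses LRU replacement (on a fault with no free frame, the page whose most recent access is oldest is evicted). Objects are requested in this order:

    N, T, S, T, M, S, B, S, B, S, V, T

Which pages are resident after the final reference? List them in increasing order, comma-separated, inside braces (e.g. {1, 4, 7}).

{S, T, V}

N -> miss, frames {N}
T -> miss, frames {N,T}
S -> miss, frames {N,T,S}
T -> hit
M -> miss, evict N, frames {S,T,M}
S -> hit
B -> miss, evict T, frames {M,S,B}
S -> hit
B -> hit
S -> hit
V -> miss, evict M, frames {B,S,V}
T -> miss, evict B, frames {S,V,T}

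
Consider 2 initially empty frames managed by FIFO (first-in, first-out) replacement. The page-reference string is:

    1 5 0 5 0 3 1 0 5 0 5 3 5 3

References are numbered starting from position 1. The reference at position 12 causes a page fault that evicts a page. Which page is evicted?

0

pos 1: 1 → fault, frames (1)
pos 2: 5 → fault, frames (1 5)
pos 3: 0 → fault, evict 1, frames (5 0)
pos 4: 5 → hit
pos 5: 0 → hit
pos 6: 3 → fault, evict 5, frames (0 3)
pos 7: 1 → fault, evict 0, frames (3 1)
pos 8: 0 → fault, evict 3, frames (1 0)
pos 9: 5 → fault, evict 1, frames (0 5)
pos 10: 0 → hit
pos 11: 5 → hit
pos 12: 3 → fault, evict 0, frames (5 3)
At position 12, page 0 is evicted.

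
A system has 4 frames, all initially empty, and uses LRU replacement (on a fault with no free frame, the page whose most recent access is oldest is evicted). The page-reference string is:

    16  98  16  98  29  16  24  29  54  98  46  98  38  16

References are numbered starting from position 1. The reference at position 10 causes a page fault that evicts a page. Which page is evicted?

pos 1: 16: fault, frames (16)
pos 2: 98: fault, frames (16 98)
pos 3: 16: hit
pos 4: 98: hit
pos 5: 29: fault, frames (16 98 29)
pos 6: 16: hit
pos 7: 24: fault, frames (98 29 16 24)
pos 8: 29: hit
pos 9: 54: fault, evict 98, frames (16 24 29 54)
pos 10: 98: fault, evict 16, frames (24 29 54 98)
At position 10, page 16 is evicted.

16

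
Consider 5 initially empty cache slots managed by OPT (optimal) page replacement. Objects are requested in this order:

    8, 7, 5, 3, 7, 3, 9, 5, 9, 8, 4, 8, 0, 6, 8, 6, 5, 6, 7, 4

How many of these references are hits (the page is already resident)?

12

8 → miss, frames {8}
7 → miss, frames {8,7}
5 → miss, frames {8,7,5}
3 → miss, frames {8,7,5,3}
7 → hit
3 → hit
9 → miss, frames {8,7,5,3,9}
5 → hit
9 → hit
8 → hit
4 → miss, evict 9, frames {8,7,5,3,4}
8 → hit
0 → miss, evict 3, frames {8,7,5,4,0}
6 → miss, evict 0, frames {8,7,5,4,6}
8 → hit
6 → hit
5 → hit
6 → hit
7 → hit
4 → hit
Hits: 12.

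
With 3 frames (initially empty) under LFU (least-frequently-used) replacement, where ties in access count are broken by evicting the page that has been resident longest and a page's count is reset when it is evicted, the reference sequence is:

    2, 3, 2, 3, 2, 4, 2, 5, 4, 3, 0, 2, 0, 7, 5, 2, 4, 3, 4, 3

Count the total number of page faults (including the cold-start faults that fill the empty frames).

9

2 → miss, frames (2)
3 → miss, frames (2 3)
2 → hit
3 → hit
2 → hit
4 → miss, frames (2 3 4)
2 → hit
5 → miss, evict 4, frames (2 3 5)
4 → miss, evict 5, frames (2 3 4)
3 → hit
0 → miss, evict 4, frames (2 3 0)
2 → hit
0 → hit
7 → miss, evict 0, frames (2 3 7)
5 → miss, evict 7, frames (2 3 5)
2 → hit
4 → miss, evict 5, frames (2 3 4)
3 → hit
4 → hit
3 → hit
Page faults: 9.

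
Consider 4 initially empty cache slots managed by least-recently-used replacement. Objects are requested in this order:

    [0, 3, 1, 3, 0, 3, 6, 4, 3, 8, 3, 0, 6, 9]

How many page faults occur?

0: fault, frames (0)
3: fault, frames (0 3)
1: fault, frames (0 3 1)
3: hit
0: hit
3: hit
6: fault, frames (1 0 3 6)
4: fault, evict 1, frames (0 3 6 4)
3: hit
8: fault, evict 0, frames (6 4 3 8)
3: hit
0: fault, evict 6, frames (4 8 3 0)
6: fault, evict 4, frames (8 3 0 6)
9: fault, evict 8, frames (3 0 6 9)
Page faults: 9.

9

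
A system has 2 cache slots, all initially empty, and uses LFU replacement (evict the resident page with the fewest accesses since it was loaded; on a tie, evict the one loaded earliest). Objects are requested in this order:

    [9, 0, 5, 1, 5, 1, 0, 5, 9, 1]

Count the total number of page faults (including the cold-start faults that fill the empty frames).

9 -> miss, frames {9}
0 -> miss, frames {9,0}
5 -> miss, evict 9, frames {0,5}
1 -> miss, evict 0, frames {5,1}
5 -> hit
1 -> hit
0 -> miss, evict 5, frames {1,0}
5 -> miss, evict 0, frames {1,5}
9 -> miss, evict 5, frames {1,9}
1 -> hit
Page faults: 7.

7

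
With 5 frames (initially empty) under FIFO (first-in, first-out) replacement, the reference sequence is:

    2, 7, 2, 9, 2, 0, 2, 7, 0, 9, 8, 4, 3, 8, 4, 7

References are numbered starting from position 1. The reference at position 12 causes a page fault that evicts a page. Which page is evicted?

2

pos 1: 2 -> fault, frames [2]
pos 2: 7 -> fault, frames [2, 7]
pos 3: 2 -> hit
pos 4: 9 -> fault, frames [2, 7, 9]
pos 5: 2 -> hit
pos 6: 0 -> fault, frames [2, 7, 9, 0]
pos 7: 2 -> hit
pos 8: 7 -> hit
pos 9: 0 -> hit
pos 10: 9 -> hit
pos 11: 8 -> fault, frames [2, 7, 9, 0, 8]
pos 12: 4 -> fault, evict 2, frames [7, 9, 0, 8, 4]
At position 12, page 2 is evicted.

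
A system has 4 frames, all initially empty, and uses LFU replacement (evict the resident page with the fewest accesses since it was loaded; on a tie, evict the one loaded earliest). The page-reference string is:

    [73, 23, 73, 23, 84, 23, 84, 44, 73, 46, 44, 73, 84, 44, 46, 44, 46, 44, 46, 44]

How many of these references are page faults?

12

73 -> fault, frames [73]
23 -> fault, frames [73, 23]
73 -> hit
23 -> hit
84 -> fault, frames [73, 23, 84]
23 -> hit
84 -> hit
44 -> fault, frames [73, 23, 84, 44]
73 -> hit
46 -> fault, evict 44, frames [73, 23, 84, 46]
44 -> fault, evict 46, frames [73, 23, 84, 44]
73 -> hit
84 -> hit
44 -> hit
46 -> fault, evict 44, frames [73, 23, 84, 46]
44 -> fault, evict 46, frames [73, 23, 84, 44]
46 -> fault, evict 44, frames [73, 23, 84, 46]
44 -> fault, evict 46, frames [73, 23, 84, 44]
46 -> fault, evict 44, frames [73, 23, 84, 46]
44 -> fault, evict 46, frames [73, 23, 84, 44]
Page faults: 12.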